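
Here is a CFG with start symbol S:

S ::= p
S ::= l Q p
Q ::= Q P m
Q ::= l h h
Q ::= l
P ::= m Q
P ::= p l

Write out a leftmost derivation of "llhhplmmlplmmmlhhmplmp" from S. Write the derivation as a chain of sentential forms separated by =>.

S=>lQp=>lQPmp=>lQPmPmp=>lQPmPmPmp=>lQPmPmPmPmp=>llhhPmPmPmPmp=>llhhplmPmPmPmp=>llhhplmmQmPmPmp=>llhhplmmQPmmPmPmp=>llhhplmmlPmmPmPmp=>llhhplmmlplmmPmPmp=>llhhplmmlplmmmQmPmp=>llhhplmmlplmmmlhhmPmp=>llhhplmmlplmmmlhhmplmp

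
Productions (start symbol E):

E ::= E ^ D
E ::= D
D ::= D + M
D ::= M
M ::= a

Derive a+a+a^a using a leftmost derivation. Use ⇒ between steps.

E ⇒ E^D   [E ::= E ^ D]
E^D ⇒ D^D   [E ::= D]
D^D ⇒ D+M^D   [D ::= D + M]
D+M^D ⇒ D+M+M^D   [D ::= D + M]
D+M+M^D ⇒ M+M+M^D   [D ::= M]
M+M+M^D ⇒ a+M+M^D   [M ::= a]
a+M+M^D ⇒ a+a+M^D   [M ::= a]
a+a+M^D ⇒ a+a+a^D   [M ::= a]
a+a+a^D ⇒ a+a+a^M   [D ::= M]
a+a+a^M ⇒ a+a+a^a   [M ::= a]

E⇒E^D⇒D^D⇒D+M^D⇒D+M+M^D⇒M+M+M^D⇒a+M+M^D⇒a+a+M^D⇒a+a+a^D⇒a+a+a^M⇒a+a+a^a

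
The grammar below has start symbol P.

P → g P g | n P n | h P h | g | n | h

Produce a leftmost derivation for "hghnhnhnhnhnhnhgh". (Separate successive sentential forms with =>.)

P => hPh   [P → h P h]
hPh => hgPgh   [P → g P g]
hgPgh => hghPhgh   [P → h P h]
hghPhgh => hghnPnhgh   [P → n P n]
hghnPnhgh => hghnhPhnhgh   [P → h P h]
hghnhPhnhgh => hghnhnPnhnhgh   [P → n P n]
hghnhnPnhnhgh => hghnhnhPhnhnhgh   [P → h P h]
hghnhnhPhnhnhgh => hghnhnhnPnhnhnhgh   [P → n P n]
hghnhnhnPnhnhnhgh => hghnhnhnhnhnhnhgh   [P → h]

P => hPh => hgPgh => hghPhgh => hghnPnhgh => hghnhPhnhgh => hghnhnPnhnhgh => hghnhnhPhnhnhgh => hghnhnhnPnhnhnhgh => hghnhnhnhnhnhnhgh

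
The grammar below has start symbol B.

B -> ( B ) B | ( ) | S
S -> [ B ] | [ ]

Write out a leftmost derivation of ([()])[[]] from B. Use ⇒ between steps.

B⇒(B)B⇒(S)B⇒([B])B⇒([()])B⇒([()])S⇒([()])[B]⇒([()])[S]⇒([()])[[]]

B ⇒ (B)B   [B -> ( B ) B]
(B)B ⇒ (S)B   [B -> S]
(S)B ⇒ ([B])B   [S -> [ B ]]
([B])B ⇒ ([()])B   [B -> ( )]
([()])B ⇒ ([()])S   [B -> S]
([()])S ⇒ ([()])[B]   [S -> [ B ]]
([()])[B] ⇒ ([()])[S]   [B -> S]
([()])[S] ⇒ ([()])[[]]   [S -> [ ]]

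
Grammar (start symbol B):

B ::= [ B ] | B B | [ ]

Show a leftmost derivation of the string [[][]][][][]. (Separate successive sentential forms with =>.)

B => BB   [B ::= B B]
BB => BBB   [B ::= B B]
BBB => BBBB   [B ::= B B]
BBBB => [B]BBB   [B ::= [ B ]]
[B]BBB => [BB]BBB   [B ::= B B]
[BB]BBB => [[]B]BBB   [B ::= [ ]]
[[]B]BBB => [[][]]BBB   [B ::= [ ]]
[[][]]BBB => [[][]][]BB   [B ::= [ ]]
[[][]][]BB => [[][]][][]B   [B ::= [ ]]
[[][]][][]B => [[][]][][][]   [B ::= [ ]]

B => BB => BBB => BBBB => [B]BBB => [BB]BBB => [[]B]BBB => [[][]]BBB => [[][]][]BB => [[][]][][]B => [[][]][][][]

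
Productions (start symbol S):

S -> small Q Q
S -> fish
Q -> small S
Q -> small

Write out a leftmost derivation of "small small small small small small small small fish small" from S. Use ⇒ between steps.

S ⇒ small Q Q ⇒ small small Q ⇒ small small small S ⇒ small small small small Q Q ⇒ small small small small small S Q ⇒ small small small small small small Q Q Q ⇒ small small small small small small small Q Q ⇒ small small small small small small small small S Q ⇒ small small small small small small small small fish Q ⇒ small small small small small small small small fish small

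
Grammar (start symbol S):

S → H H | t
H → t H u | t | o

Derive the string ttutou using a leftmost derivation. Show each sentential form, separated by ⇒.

S ⇒ HH ⇒ tHuH ⇒ ttuH ⇒ ttutHu ⇒ ttutou

S ⇒ HH   [S → H H]
HH ⇒ tHuH   [H → t H u]
tHuH ⇒ ttuH   [H → t]
ttuH ⇒ ttutHu   [H → t H u]
ttutHu ⇒ ttutou   [H → o]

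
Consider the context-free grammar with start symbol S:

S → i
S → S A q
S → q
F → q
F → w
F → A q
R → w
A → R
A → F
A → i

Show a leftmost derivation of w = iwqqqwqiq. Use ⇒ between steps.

S⇒SAq⇒SAqAq⇒SAqAqAq⇒SAqAqAqAq⇒iAqAqAqAq⇒iRqAqAqAq⇒iwqAqAqAq⇒iwqFqAqAq⇒iwqqqAqAq⇒iwqqqRqAq⇒iwqqqwqAq⇒iwqqqwqiq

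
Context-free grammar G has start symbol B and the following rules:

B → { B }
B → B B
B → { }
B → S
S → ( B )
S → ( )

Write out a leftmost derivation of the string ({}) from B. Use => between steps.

B => S   [B → S]
S => (B)   [S → ( B )]
(B) => ({})   [B → { }]

B => S => (B) => ({})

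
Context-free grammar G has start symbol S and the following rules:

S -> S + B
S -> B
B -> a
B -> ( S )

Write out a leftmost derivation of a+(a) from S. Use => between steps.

S => S+B => B+B => a+B => a+(S) => a+(B) => a+(a)

S => S+B   [S -> S + B]
S+B => B+B   [S -> B]
B+B => a+B   [B -> a]
a+B => a+(S)   [B -> ( S )]
a+(S) => a+(B)   [S -> B]
a+(B) => a+(a)   [B -> a]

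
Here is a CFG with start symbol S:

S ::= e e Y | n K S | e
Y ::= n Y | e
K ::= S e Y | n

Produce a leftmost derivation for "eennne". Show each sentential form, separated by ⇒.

S⇒eeY⇒eenY⇒eennY⇒eennnY⇒eennne

S ⇒ eeY   [S ::= e e Y]
eeY ⇒ eenY   [Y ::= n Y]
eenY ⇒ eennY   [Y ::= n Y]
eennY ⇒ eennnY   [Y ::= n Y]
eennnY ⇒ eennne   [Y ::= e]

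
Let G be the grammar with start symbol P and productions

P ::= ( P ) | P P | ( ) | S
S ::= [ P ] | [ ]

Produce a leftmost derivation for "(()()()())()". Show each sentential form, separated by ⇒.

P ⇒ PP   [P ::= P P]
PP ⇒ (P)P   [P ::= ( P )]
(P)P ⇒ (PP)P   [P ::= P P]
(PP)P ⇒ (PPP)P   [P ::= P P]
(PPP)P ⇒ (PPPP)P   [P ::= P P]
(PPPP)P ⇒ (()PPP)P   [P ::= ( )]
(()PPP)P ⇒ (()()PP)P   [P ::= ( )]
(()()PP)P ⇒ (()()()P)P   [P ::= ( )]
(()()()P)P ⇒ (()()()())P   [P ::= ( )]
(()()()())P ⇒ (()()()())()   [P ::= ( )]

P ⇒ PP ⇒ (P)P ⇒ (PP)P ⇒ (PPP)P ⇒ (PPPP)P ⇒ (()PPP)P ⇒ (()()PP)P ⇒ (()()()P)P ⇒ (()()()())P ⇒ (()()()())()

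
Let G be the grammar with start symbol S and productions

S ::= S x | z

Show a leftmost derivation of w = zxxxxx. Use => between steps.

S => Sx   [S ::= S x]
Sx => Sxx   [S ::= S x]
Sxx => Sxxx   [S ::= S x]
Sxxx => Sxxxx   [S ::= S x]
Sxxxx => Sxxxxx   [S ::= S x]
Sxxxxx => zxxxxx   [S ::= z]

S => Sx => Sxx => Sxxx => Sxxxx => Sxxxxx => zxxxxx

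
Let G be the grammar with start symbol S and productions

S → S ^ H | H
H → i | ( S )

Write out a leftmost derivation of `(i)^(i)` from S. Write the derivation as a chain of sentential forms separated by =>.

S => S^H => H^H => (S)^H => (H)^H => (i)^H => (i)^(S) => (i)^(H) => (i)^(i)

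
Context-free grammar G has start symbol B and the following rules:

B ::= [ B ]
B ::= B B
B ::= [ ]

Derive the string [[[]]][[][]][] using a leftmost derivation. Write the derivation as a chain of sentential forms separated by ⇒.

B ⇒ BB ⇒ BBB ⇒ [B]BB ⇒ [[B]]BB ⇒ [[[]]]BB ⇒ [[[]]][B]B ⇒ [[[]]][BB]B ⇒ [[[]]][[]B]B ⇒ [[[]]][[][]]B ⇒ [[[]]][[][]][]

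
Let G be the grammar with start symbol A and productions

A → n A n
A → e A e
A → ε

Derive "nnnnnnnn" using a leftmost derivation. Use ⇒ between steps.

A ⇒ nAn ⇒ nnAnn ⇒ nnnAnnn ⇒ nnnnAnnnn ⇒ nnnnnnnn

A ⇒ nAn   [A → n A n]
nAn ⇒ nnAnn   [A → n A n]
nnAnn ⇒ nnnAnnn   [A → n A n]
nnnAnnn ⇒ nnnnAnnnn   [A → n A n]
nnnnAnnnn ⇒ nnnnnnnn   [A → ε]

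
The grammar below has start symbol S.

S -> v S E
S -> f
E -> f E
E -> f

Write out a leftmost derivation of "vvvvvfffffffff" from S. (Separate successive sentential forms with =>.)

S=>vSE=>vvSEE=>vvvSEEE=>vvvvSEEEE=>vvvvvSEEEEE=>vvvvvfEEEEE=>vvvvvffEEEEE=>vvvvvfffEEEE=>vvvvvffffEEEE=>vvvvvfffffEEE=>vvvvvffffffEE=>vvvvvfffffffEE=>vvvvvffffffffE=>vvvvvfffffffff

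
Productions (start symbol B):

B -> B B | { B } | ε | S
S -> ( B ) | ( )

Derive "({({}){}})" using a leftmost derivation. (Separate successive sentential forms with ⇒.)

B ⇒ S ⇒ (B) ⇒ ({B}) ⇒ ({BB}) ⇒ ({SB}) ⇒ ({(B)B}) ⇒ ({({B})B}) ⇒ ({({})B}) ⇒ ({({}){B}}) ⇒ ({({}){}})

B ⇒ S   [B -> S]
S ⇒ (B)   [S -> ( B )]
(B) ⇒ ({B})   [B -> { B }]
({B}) ⇒ ({BB})   [B -> B B]
({BB}) ⇒ ({SB})   [B -> S]
({SB}) ⇒ ({(B)B})   [S -> ( B )]
({(B)B}) ⇒ ({({B})B})   [B -> { B }]
({({B})B}) ⇒ ({({})B})   [B -> ε]
({({})B}) ⇒ ({({}){B}})   [B -> { B }]
({({}){B}}) ⇒ ({({}){}})   [B -> ε]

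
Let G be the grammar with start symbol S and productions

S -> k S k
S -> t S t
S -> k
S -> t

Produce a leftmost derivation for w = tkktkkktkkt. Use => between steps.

S => tSt   [S -> t S t]
tSt => tkSkt   [S -> k S k]
tkSkt => tkkSkkt   [S -> k S k]
tkkSkkt => tkktStkkt   [S -> t S t]
tkktStkkt => tkktkSktkkt   [S -> k S k]
tkktkSktkkt => tkktkkktkkt   [S -> k]

S => tSt => tkSkt => tkkSkkt => tkktStkkt => tkktkSktkkt => tkktkkktkkt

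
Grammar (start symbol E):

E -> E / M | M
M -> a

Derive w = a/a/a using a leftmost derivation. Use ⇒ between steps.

E⇒E/M⇒E/M/M⇒M/M/M⇒a/M/M⇒a/a/M⇒a/a/a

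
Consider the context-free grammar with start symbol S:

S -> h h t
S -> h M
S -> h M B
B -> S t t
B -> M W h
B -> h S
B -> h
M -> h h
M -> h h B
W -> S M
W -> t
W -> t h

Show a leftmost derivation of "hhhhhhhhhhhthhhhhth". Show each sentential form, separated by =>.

S => hMB => hhhB => hhhMWh => hhhhhBWh => hhhhhhSWh => hhhhhhhMWh => hhhhhhhhhWh => hhhhhhhhhSMh => hhhhhhhhhhhtMh => hhhhhhhhhhhthhBh => hhhhhhhhhhhthhhSh => hhhhhhhhhhhthhhhhth

S => hMB   [S -> h M B]
hMB => hhhB   [M -> h h]
hhhB => hhhMWh   [B -> M W h]
hhhMWh => hhhhhBWh   [M -> h h B]
hhhhhBWh => hhhhhhSWh   [B -> h S]
hhhhhhSWh => hhhhhhhMWh   [S -> h M]
hhhhhhhMWh => hhhhhhhhhWh   [M -> h h]
hhhhhhhhhWh => hhhhhhhhhSMh   [W -> S M]
hhhhhhhhhSMh => hhhhhhhhhhhtMh   [S -> h h t]
hhhhhhhhhhhtMh => hhhhhhhhhhhthhBh   [M -> h h B]
hhhhhhhhhhhthhBh => hhhhhhhhhhhthhhSh   [B -> h S]
hhhhhhhhhhhthhhSh => hhhhhhhhhhhthhhhhth   [S -> h h t]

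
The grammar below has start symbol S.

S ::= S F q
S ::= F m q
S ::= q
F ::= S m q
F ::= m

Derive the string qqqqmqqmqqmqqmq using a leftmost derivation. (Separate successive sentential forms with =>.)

S=>SFq=>SFqFq=>qFqFq=>qSmqqFq=>qSFqmqqFq=>qqFqmqqFq=>qqSmqqmqqFq=>qqSFqmqqmqqFq=>qqqFqmqqmqqFq=>qqqSmqqmqqmqqFq=>qqqqmqqmqqmqqFq=>qqqqmqqmqqmqqmq

S => SFq   [S ::= S F q]
SFq => SFqFq   [S ::= S F q]
SFqFq => qFqFq   [S ::= q]
qFqFq => qSmqqFq   [F ::= S m q]
qSmqqFq => qSFqmqqFq   [S ::= S F q]
qSFqmqqFq => qqFqmqqFq   [S ::= q]
qqFqmqqFq => qqSmqqmqqFq   [F ::= S m q]
qqSmqqmqqFq => qqSFqmqqmqqFq   [S ::= S F q]
qqSFqmqqmqqFq => qqqFqmqqmqqFq   [S ::= q]
qqqFqmqqmqqFq => qqqSmqqmqqmqqFq   [F ::= S m q]
qqqSmqqmqqmqqFq => qqqqmqqmqqmqqFq   [S ::= q]
qqqqmqqmqqmqqFq => qqqqmqqmqqmqqmq   [F ::= m]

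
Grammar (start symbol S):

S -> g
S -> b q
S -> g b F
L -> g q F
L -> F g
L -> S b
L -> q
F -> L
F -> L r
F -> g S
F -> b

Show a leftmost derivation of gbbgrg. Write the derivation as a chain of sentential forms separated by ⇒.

S ⇒ gbF ⇒ gbL ⇒ gbFg ⇒ gbLrg ⇒ gbFgrg ⇒ gbbgrg

S ⇒ gbF   [S -> g b F]
gbF ⇒ gbL   [F -> L]
gbL ⇒ gbFg   [L -> F g]
gbFg ⇒ gbLrg   [F -> L r]
gbLrg ⇒ gbFgrg   [L -> F g]
gbFgrg ⇒ gbbgrg   [F -> b]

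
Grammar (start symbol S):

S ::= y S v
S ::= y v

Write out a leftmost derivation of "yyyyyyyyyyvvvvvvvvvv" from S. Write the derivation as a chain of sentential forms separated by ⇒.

S ⇒ ySv ⇒ yySvv ⇒ yyySvvv ⇒ yyyySvvvv ⇒ yyyyySvvvvv ⇒ yyyyyySvvvvvv ⇒ yyyyyyySvvvvvvv ⇒ yyyyyyyySvvvvvvvv ⇒ yyyyyyyyySvvvvvvvvv ⇒ yyyyyyyyyyvvvvvvvvvv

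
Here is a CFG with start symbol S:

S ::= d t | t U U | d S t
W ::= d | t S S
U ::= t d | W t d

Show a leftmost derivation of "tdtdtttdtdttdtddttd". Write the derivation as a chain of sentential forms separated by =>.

S => tUU   [S ::= t U U]
tUU => tWtdU   [U ::= W t d]
tWtdU => tdtdU   [W ::= d]
tdtdU => tdtdWtd   [U ::= W t d]
tdtdWtd => tdtdtSStd   [W ::= t S S]
tdtdtSStd => tdtdttUUStd   [S ::= t U U]
tdtdttUUStd => tdtdttWtdUStd   [U ::= W t d]
tdtdttWtdUStd => tdtdtttSStdUStd   [W ::= t S S]
tdtdtttSStdUStd => tdtdtttdtStdUStd   [S ::= d t]
tdtdtttdtStdUStd => tdtdtttdtdttdUStd   [S ::= d t]
tdtdtttdtdttdUStd => tdtdtttdtdttdtdStd   [U ::= t d]
tdtdtttdtdttdtdStd => tdtdtttdtdttdtddttd   [S ::= d t]

S=>tUU=>tWtdU=>tdtdU=>tdtdWtd=>tdtdtSStd=>tdtdttUUStd=>tdtdttWtdUStd=>tdtdtttSStdUStd=>tdtdtttdtStdUStd=>tdtdtttdtdttdUStd=>tdtdtttdtdttdtdStd=>tdtdtttdtdttdtddttd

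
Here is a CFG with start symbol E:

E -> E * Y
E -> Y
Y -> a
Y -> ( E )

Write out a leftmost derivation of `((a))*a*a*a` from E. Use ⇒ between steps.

E ⇒ E*Y ⇒ E*Y*Y ⇒ E*Y*Y*Y ⇒ Y*Y*Y*Y ⇒ (E)*Y*Y*Y ⇒ (Y)*Y*Y*Y ⇒ ((E))*Y*Y*Y ⇒ ((Y))*Y*Y*Y ⇒ ((a))*Y*Y*Y ⇒ ((a))*a*Y*Y ⇒ ((a))*a*a*Y ⇒ ((a))*a*a*a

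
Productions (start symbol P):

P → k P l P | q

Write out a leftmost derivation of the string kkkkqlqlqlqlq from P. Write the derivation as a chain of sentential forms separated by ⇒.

P ⇒ kPlP ⇒ kkPlPlP ⇒ kkkPlPlPlP ⇒ kkkkPlPlPlPlP ⇒ kkkkqlPlPlPlP ⇒ kkkkqlqlPlPlP ⇒ kkkkqlqlqlPlP ⇒ kkkkqlqlqlqlP ⇒ kkkkqlqlqlqlq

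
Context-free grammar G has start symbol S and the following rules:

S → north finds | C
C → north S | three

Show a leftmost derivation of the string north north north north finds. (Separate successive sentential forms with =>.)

S => C   [S → C]
C => north S   [C → north S]
north S => north C   [S → C]
north C => north north S   [C → north S]
north north S => north north C   [S → C]
north north C => north north north S   [C → north S]
north north north S => north north north north finds   [S → north finds]

S => C => north S => north C => north north S => north north C => north north north S => north north north north finds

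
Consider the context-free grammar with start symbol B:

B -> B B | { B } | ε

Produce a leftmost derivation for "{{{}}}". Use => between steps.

B => BB   [B -> B B]
BB => BBB   [B -> B B]
BBB => {B}BB   [B -> { B }]
{B}BB => {BB}BB   [B -> B B]
{BB}BB => {{B}B}BB   [B -> { B }]
{{B}B}BB => {{{B}}B}BB   [B -> { B }]
{{{B}}B}BB => {{{}}B}BB   [B -> ε]
{{{}}B}BB => {{{}}}BB   [B -> ε]
{{{}}}BB => {{{}}}B   [B -> ε]
{{{}}}B => {{{}}}   [B -> ε]

B => BB => BBB => {B}BB => {BB}BB => {{B}B}BB => {{{B}}B}BB => {{{}}B}BB => {{{}}}BB => {{{}}}B => {{{}}}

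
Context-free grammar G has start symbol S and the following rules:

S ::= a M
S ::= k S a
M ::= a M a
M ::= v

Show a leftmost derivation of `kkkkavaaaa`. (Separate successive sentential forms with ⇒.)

S ⇒ kSa   [S ::= k S a]
kSa ⇒ kkSaa   [S ::= k S a]
kkSaa ⇒ kkkSaaa   [S ::= k S a]
kkkSaaa ⇒ kkkkSaaaa   [S ::= k S a]
kkkkSaaaa ⇒ kkkkaMaaaa   [S ::= a M]
kkkkaMaaaa ⇒ kkkkavaaaa   [M ::= v]

S ⇒ kSa ⇒ kkSaa ⇒ kkkSaaa ⇒ kkkkSaaaa ⇒ kkkkaMaaaa ⇒ kkkkavaaaa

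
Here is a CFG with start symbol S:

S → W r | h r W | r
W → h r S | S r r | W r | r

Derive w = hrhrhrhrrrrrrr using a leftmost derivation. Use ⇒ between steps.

S⇒Wr⇒hrSr⇒hrhrWr⇒hrhrhrSr⇒hrhrhrWrr⇒hrhrhrWrrr⇒hrhrhrWrrrr⇒hrhrhrWrrrrr⇒hrhrhrhrSrrrrr⇒hrhrhrhrrrrrrr

S ⇒ Wr   [S → W r]
Wr ⇒ hrSr   [W → h r S]
hrSr ⇒ hrhrWr   [S → h r W]
hrhrWr ⇒ hrhrhrSr   [W → h r S]
hrhrhrSr ⇒ hrhrhrWrr   [S → W r]
hrhrhrWrr ⇒ hrhrhrWrrr   [W → W r]
hrhrhrWrrr ⇒ hrhrhrWrrrr   [W → W r]
hrhrhrWrrrr ⇒ hrhrhrWrrrrr   [W → W r]
hrhrhrWrrrrr ⇒ hrhrhrhrSrrrrr   [W → h r S]
hrhrhrhrSrrrrr ⇒ hrhrhrhrrrrrrr   [S → r]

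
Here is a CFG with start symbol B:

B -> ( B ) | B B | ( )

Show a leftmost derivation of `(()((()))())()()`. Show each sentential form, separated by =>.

B => BB   [B -> B B]
BB => BBB   [B -> B B]
BBB => (B)BB   [B -> ( B )]
(B)BB => (BB)BB   [B -> B B]
(BB)BB => (()B)BB   [B -> ( )]
(()B)BB => (()BB)BB   [B -> B B]
(()BB)BB => (()(B)B)BB   [B -> ( B )]
(()(B)B)BB => (()((B))B)BB   [B -> ( B )]
(()((B))B)BB => (()((()))B)BB   [B -> ( )]
(()((()))B)BB => (()((()))())BB   [B -> ( )]
(()((()))())BB => (()((()))())()B   [B -> ( )]
(()((()))())()B => (()((()))())()()   [B -> ( )]

B => BB => BBB => (B)BB => (BB)BB => (()B)BB => (()BB)BB => (()(B)B)BB => (()((B))B)BB => (()((()))B)BB => (()((()))())BB => (()((()))())()B => (()((()))())()()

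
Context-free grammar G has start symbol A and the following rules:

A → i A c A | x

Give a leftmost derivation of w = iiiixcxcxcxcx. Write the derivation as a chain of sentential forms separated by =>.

A=>iAcA=>iiAcAcA=>iiiAcAcAcA=>iiiiAcAcAcAcA=>iiiixcAcAcAcA=>iiiixcxcAcAcA=>iiiixcxcxcAcA=>iiiixcxcxcxcA=>iiiixcxcxcxcx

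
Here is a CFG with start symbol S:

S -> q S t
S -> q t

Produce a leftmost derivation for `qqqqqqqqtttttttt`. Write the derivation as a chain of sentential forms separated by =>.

S => qSt   [S -> q S t]
qSt => qqStt   [S -> q S t]
qqStt => qqqSttt   [S -> q S t]
qqqSttt => qqqqStttt   [S -> q S t]
qqqqStttt => qqqqqSttttt   [S -> q S t]
qqqqqSttttt => qqqqqqStttttt   [S -> q S t]
qqqqqqStttttt => qqqqqqqSttttttt   [S -> q S t]
qqqqqqqSttttttt => qqqqqqqqtttttttt   [S -> q t]

S => qSt => qqStt => qqqSttt => qqqqStttt => qqqqqSttttt => qqqqqqStttttt => qqqqqqqSttttttt => qqqqqqqqtttttttt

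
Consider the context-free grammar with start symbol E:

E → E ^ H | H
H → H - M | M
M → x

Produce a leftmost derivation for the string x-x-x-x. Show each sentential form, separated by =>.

E=>H=>H-M=>H-M-M=>H-M-M-M=>M-M-M-M=>x-M-M-M=>x-x-M-M=>x-x-x-M=>x-x-x-x

E => H   [E → H]
H => H-M   [H → H - M]
H-M => H-M-M   [H → H - M]
H-M-M => H-M-M-M   [H → H - M]
H-M-M-M => M-M-M-M   [H → M]
M-M-M-M => x-M-M-M   [M → x]
x-M-M-M => x-x-M-M   [M → x]
x-x-M-M => x-x-x-M   [M → x]
x-x-x-M => x-x-x-x   [M → x]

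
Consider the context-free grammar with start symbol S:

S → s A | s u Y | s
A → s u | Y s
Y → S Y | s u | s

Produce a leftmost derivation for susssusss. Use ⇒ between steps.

S ⇒ suY ⇒ suSY ⇒ susAY ⇒ susYsY ⇒ susSYsY ⇒ sussAYsY ⇒ susssuYsY ⇒ susssussY ⇒ susssusss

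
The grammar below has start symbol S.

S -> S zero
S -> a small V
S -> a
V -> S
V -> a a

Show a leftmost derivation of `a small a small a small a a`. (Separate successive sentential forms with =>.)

S => a small V   [S -> a small V]
a small V => a small S   [V -> S]
a small S => a small a small V   [S -> a small V]
a small a small V => a small a small S   [V -> S]
a small a small S => a small a small a small V   [S -> a small V]
a small a small a small V => a small a small a small a a   [V -> a a]

S => a small V => a small S => a small a small V => a small a small S => a small a small a small V => a small a small a small a a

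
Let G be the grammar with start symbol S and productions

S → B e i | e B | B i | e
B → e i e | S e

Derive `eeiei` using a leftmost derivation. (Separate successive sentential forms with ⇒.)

S ⇒ Bi ⇒ Sei ⇒ Biei ⇒ Seiei ⇒ eeiei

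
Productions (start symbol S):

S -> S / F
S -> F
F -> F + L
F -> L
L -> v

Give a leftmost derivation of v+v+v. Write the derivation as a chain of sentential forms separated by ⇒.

S ⇒ F ⇒ F+L ⇒ F+L+L ⇒ L+L+L ⇒ v+L+L ⇒ v+v+L ⇒ v+v+v

S ⇒ F   [S -> F]
F ⇒ F+L   [F -> F + L]
F+L ⇒ F+L+L   [F -> F + L]
F+L+L ⇒ L+L+L   [F -> L]
L+L+L ⇒ v+L+L   [L -> v]
v+L+L ⇒ v+v+L   [L -> v]
v+v+L ⇒ v+v+v   [L -> v]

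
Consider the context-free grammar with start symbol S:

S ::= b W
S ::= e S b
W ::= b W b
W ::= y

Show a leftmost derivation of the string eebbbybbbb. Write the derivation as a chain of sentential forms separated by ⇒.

S ⇒ eSb   [S ::= e S b]
eSb ⇒ eeSbb   [S ::= e S b]
eeSbb ⇒ eebWbb   [S ::= b W]
eebWbb ⇒ eebbWbbb   [W ::= b W b]
eebbWbbb ⇒ eebbbWbbbb   [W ::= b W b]
eebbbWbbbb ⇒ eebbbybbbb   [W ::= y]

S ⇒ eSb ⇒ eeSbb ⇒ eebWbb ⇒ eebbWbbb ⇒ eebbbWbbbb ⇒ eebbbybbbb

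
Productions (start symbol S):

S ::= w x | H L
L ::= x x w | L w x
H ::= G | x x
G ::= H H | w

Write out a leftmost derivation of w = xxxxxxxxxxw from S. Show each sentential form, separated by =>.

S => HL => GL => HHL => GHL => HHHL => GHHL => HHHHL => xxHHHL => xxxxHHL => xxxxxxHL => xxxxxxxxL => xxxxxxxxxxw

S => HL   [S ::= H L]
HL => GL   [H ::= G]
GL => HHL   [G ::= H H]
HHL => GHL   [H ::= G]
GHL => HHHL   [G ::= H H]
HHHL => GHHL   [H ::= G]
GHHL => HHHHL   [G ::= H H]
HHHHL => xxHHHL   [H ::= x x]
xxHHHL => xxxxHHL   [H ::= x x]
xxxxHHL => xxxxxxHL   [H ::= x x]
xxxxxxHL => xxxxxxxxL   [H ::= x x]
xxxxxxxxL => xxxxxxxxxxw   [L ::= x x w]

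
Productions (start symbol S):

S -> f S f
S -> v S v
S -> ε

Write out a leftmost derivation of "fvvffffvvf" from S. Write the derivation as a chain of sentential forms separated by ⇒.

S ⇒ fSf ⇒ fvSvf ⇒ fvvSvvf ⇒ fvvfSfvvf ⇒ fvvffSffvvf ⇒ fvvffffvvf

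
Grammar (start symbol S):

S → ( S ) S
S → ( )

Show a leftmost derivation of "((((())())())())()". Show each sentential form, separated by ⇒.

S ⇒ (S)S ⇒ ((S)S)S ⇒ (((S)S)S)S ⇒ ((((S)S)S)S)S ⇒ ((((())S)S)S)S ⇒ ((((())())S)S)S ⇒ ((((())())())S)S ⇒ ((((())())())())S ⇒ ((((())())())())()

S ⇒ (S)S   [S → ( S ) S]
(S)S ⇒ ((S)S)S   [S → ( S ) S]
((S)S)S ⇒ (((S)S)S)S   [S → ( S ) S]
(((S)S)S)S ⇒ ((((S)S)S)S)S   [S → ( S ) S]
((((S)S)S)S)S ⇒ ((((())S)S)S)S   [S → ( )]
((((())S)S)S)S ⇒ ((((())())S)S)S   [S → ( )]
((((())())S)S)S ⇒ ((((())())())S)S   [S → ( )]
((((())())())S)S ⇒ ((((())())())())S   [S → ( )]
((((())())())())S ⇒ ((((())())())())()   [S → ( )]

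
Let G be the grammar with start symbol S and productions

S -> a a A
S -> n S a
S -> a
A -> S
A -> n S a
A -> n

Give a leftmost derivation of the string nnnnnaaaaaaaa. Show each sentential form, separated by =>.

S => nSa => nnSaa => nnnSaaa => nnnnSaaaa => nnnnnSaaaaa => nnnnnaaAaaaaa => nnnnnaaSaaaaa => nnnnnaaaaaaaa

S => nSa   [S -> n S a]
nSa => nnSaa   [S -> n S a]
nnSaa => nnnSaaa   [S -> n S a]
nnnSaaa => nnnnSaaaa   [S -> n S a]
nnnnSaaaa => nnnnnSaaaaa   [S -> n S a]
nnnnnSaaaaa => nnnnnaaAaaaaa   [S -> a a A]
nnnnnaaAaaaaa => nnnnnaaSaaaaa   [A -> S]
nnnnnaaSaaaaa => nnnnnaaaaaaaa   [S -> a]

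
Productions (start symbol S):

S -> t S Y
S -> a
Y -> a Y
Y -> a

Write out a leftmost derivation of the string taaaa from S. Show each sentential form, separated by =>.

S => tSY => taY => taaY => taaaY => taaaa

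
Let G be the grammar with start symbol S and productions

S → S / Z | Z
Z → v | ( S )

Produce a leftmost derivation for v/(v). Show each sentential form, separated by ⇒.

S ⇒ S/Z ⇒ Z/Z ⇒ v/Z ⇒ v/(S) ⇒ v/(Z) ⇒ v/(v)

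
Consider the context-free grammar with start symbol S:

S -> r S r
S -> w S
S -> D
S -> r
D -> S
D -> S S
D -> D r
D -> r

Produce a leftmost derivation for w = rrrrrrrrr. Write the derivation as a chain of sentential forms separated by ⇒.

S ⇒ rSr   [S -> r S r]
rSr ⇒ rDr   [S -> D]
rDr ⇒ rSSr   [D -> S S]
rSSr ⇒ rrSrSr   [S -> r S r]
rrSrSr ⇒ rrrSrrSr   [S -> r S r]
rrrSrrSr ⇒ rrrDrrSr   [S -> D]
rrrDrrSr ⇒ rrrDrrrSr   [D -> D r]
rrrDrrrSr ⇒ rrrrrrrSr   [D -> r]
rrrrrrrSr ⇒ rrrrrrrrr   [S -> r]

S ⇒ rSr ⇒ rDr ⇒ rSSr ⇒ rrSrSr ⇒ rrrSrrSr ⇒ rrrDrrSr ⇒ rrrDrrrSr ⇒ rrrrrrrSr ⇒ rrrrrrrrr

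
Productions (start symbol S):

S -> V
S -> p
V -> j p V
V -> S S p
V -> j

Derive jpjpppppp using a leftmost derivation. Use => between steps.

S => V   [S -> V]
V => SSp   [V -> S S p]
SSp => VSp   [S -> V]
VSp => SSpSp   [V -> S S p]
SSpSp => VSpSp   [S -> V]
VSpSp => SSpSpSp   [V -> S S p]
SSpSpSp => VSpSpSp   [S -> V]
VSpSpSp => jpVSpSpSp   [V -> j p V]
jpVSpSpSp => jpjSpSpSp   [V -> j]
jpjSpSpSp => jpjppSpSp   [S -> p]
jpjppSpSp => jpjppppSp   [S -> p]
jpjppppSp => jpjpppppp   [S -> p]

S => V => SSp => VSp => SSpSp => VSpSp => SSpSpSp => VSpSpSp => jpVSpSpSp => jpjSpSpSp => jpjppSpSp => jpjppppSp => jpjpppppp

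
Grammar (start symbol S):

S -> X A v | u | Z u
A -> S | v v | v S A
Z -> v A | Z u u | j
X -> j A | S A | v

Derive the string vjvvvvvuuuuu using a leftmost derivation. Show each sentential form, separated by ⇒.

S ⇒ Zu ⇒ Zuuu ⇒ Zuuuuu ⇒ vAuuuuu ⇒ vSuuuuu ⇒ vXAvuuuuu ⇒ vjAAvuuuuu ⇒ vjvvAvuuuuu ⇒ vjvvvvvuuuuu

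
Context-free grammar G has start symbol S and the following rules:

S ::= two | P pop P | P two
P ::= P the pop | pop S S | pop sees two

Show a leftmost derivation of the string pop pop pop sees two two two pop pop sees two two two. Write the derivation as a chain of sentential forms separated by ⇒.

S ⇒ P two ⇒ pop S S two ⇒ pop P pop P S two ⇒ pop pop S S pop P S two ⇒ pop pop P two S pop P S two ⇒ pop pop pop sees two two S pop P S two ⇒ pop pop pop sees two two two pop P S two ⇒ pop pop pop sees two two two pop pop sees two S two ⇒ pop pop pop sees two two two pop pop sees two two two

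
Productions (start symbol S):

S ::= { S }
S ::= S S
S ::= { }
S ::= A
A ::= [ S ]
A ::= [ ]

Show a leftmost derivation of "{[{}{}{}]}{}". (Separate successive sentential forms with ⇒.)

S⇒SS⇒{S}S⇒{A}S⇒{[S]}S⇒{[SS]}S⇒{[SSS]}S⇒{[{}SS]}S⇒{[{}{}S]}S⇒{[{}{}{}]}S⇒{[{}{}{}]}{}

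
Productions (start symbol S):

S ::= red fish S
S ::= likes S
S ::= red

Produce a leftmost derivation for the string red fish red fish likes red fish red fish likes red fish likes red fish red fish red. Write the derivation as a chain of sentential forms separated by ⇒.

S ⇒ red fish S   [S ::= red fish S]
red fish S ⇒ red fish red fish S   [S ::= red fish S]
red fish red fish S ⇒ red fish red fish likes S   [S ::= likes S]
red fish red fish likes S ⇒ red fish red fish likes red fish S   [S ::= red fish S]
red fish red fish likes red fish S ⇒ red fish red fish likes red fish red fish S   [S ::= red fish S]
red fish red fish likes red fish red fish S ⇒ red fish red fish likes red fish red fish likes S   [S ::= likes S]
red fish red fish likes red fish red fish likes S ⇒ red fish red fish likes red fish red fish likes red fish S   [S ::= red fish S]
red fish red fish likes red fish red fish likes red fish S ⇒ red fish red fish likes red fish red fish likes red fish likes S   [S ::= likes S]
red fish red fish likes red fish red fish likes red fish likes S ⇒ red fish red fish likes red fish red fish likes red fish likes red fish S   [S ::= red fish S]
red fish red fish likes red fish red fish likes red fish likes red fish S ⇒ red fish red fish likes red fish red fish likes red fish likes red fish red fish S   [S ::= red fish S]
red fish red fish likes red fish red fish likes red fish likes red fish red fish S ⇒ red fish red fish likes red fish red fish likes red fish likes red fish red fish red   [S ::= red]

S ⇒ red fish S ⇒ red fish red fish S ⇒ red fish red fish likes S ⇒ red fish red fish likes red fish S ⇒ red fish red fish likes red fish red fish S ⇒ red fish red fish likes red fish red fish likes S ⇒ red fish red fish likes red fish red fish likes red fish S ⇒ red fish red fish likes red fish red fish likes red fish likes S ⇒ red fish red fish likes red fish red fish likes red fish likes red fish S ⇒ red fish red fish likes red fish red fish likes red fish likes red fish red fish S ⇒ red fish red fish likes red fish red fish likes red fish likes red fish red fish red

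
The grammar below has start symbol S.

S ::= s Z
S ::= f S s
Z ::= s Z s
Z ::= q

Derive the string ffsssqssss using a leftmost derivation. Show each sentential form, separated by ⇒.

S ⇒ fSs   [S ::= f S s]
fSs ⇒ ffSss   [S ::= f S s]
ffSss ⇒ ffsZss   [S ::= s Z]
ffsZss ⇒ ffssZsss   [Z ::= s Z s]
ffssZsss ⇒ ffsssZssss   [Z ::= s Z s]
ffsssZssss ⇒ ffsssqssss   [Z ::= q]

S ⇒ fSs ⇒ ffSss ⇒ ffsZss ⇒ ffssZsss ⇒ ffsssZssss ⇒ ffsssqssss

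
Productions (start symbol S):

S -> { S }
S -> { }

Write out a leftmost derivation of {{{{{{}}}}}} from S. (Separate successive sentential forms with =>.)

S => {S} => {{S}} => {{{S}}} => {{{{S}}}} => {{{{{S}}}}} => {{{{{{}}}}}}

S => {S}   [S -> { S }]
{S} => {{S}}   [S -> { S }]
{{S}} => {{{S}}}   [S -> { S }]
{{{S}}} => {{{{S}}}}   [S -> { S }]
{{{{S}}}} => {{{{{S}}}}}   [S -> { S }]
{{{{{S}}}}} => {{{{{{}}}}}}   [S -> { }]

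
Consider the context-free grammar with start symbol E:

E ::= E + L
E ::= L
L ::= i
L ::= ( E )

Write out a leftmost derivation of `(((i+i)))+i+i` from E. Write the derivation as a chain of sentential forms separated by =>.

E=>E+L=>E+L+L=>L+L+L=>(E)+L+L=>(L)+L+L=>((E))+L+L=>((L))+L+L=>(((E)))+L+L=>(((E+L)))+L+L=>(((L+L)))+L+L=>(((i+L)))+L+L=>(((i+i)))+L+L=>(((i+i)))+i+L=>(((i+i)))+i+i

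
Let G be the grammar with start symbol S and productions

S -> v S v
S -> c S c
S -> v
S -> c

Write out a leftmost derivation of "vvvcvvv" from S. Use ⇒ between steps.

S ⇒ vSv   [S -> v S v]
vSv ⇒ vvSvv   [S -> v S v]
vvSvv ⇒ vvvSvvv   [S -> v S v]
vvvSvvv ⇒ vvvcvvv   [S -> c]

S ⇒ vSv ⇒ vvSvv ⇒ vvvSvvv ⇒ vvvcvvv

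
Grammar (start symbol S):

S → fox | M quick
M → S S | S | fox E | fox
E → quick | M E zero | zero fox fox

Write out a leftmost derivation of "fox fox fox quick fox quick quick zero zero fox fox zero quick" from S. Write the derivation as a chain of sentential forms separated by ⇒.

S ⇒ M quick ⇒ fox E quick ⇒ fox M E zero quick ⇒ fox fox E E zero quick ⇒ fox fox M E zero E zero quick ⇒ fox fox S S E zero E zero quick ⇒ fox fox M quick S E zero E zero quick ⇒ fox fox fox quick S E zero E zero quick ⇒ fox fox fox quick M quick E zero E zero quick ⇒ fox fox fox quick fox quick E zero E zero quick ⇒ fox fox fox quick fox quick quick zero E zero quick ⇒ fox fox fox quick fox quick quick zero zero fox fox zero quick

S ⇒ M quick   [S → M quick]
M quick ⇒ fox E quick   [M → fox E]
fox E quick ⇒ fox M E zero quick   [E → M E zero]
fox M E zero quick ⇒ fox fox E E zero quick   [M → fox E]
fox fox E E zero quick ⇒ fox fox M E zero E zero quick   [E → M E zero]
fox fox M E zero E zero quick ⇒ fox fox S S E zero E zero quick   [M → S S]
fox fox S S E zero E zero quick ⇒ fox fox M quick S E zero E zero quick   [S → M quick]
fox fox M quick S E zero E zero quick ⇒ fox fox fox quick S E zero E zero quick   [M → fox]
fox fox fox quick S E zero E zero quick ⇒ fox fox fox quick M quick E zero E zero quick   [S → M quick]
fox fox fox quick M quick E zero E zero quick ⇒ fox fox fox quick fox quick E zero E zero quick   [M → fox]
fox fox fox quick fox quick E zero E zero quick ⇒ fox fox fox quick fox quick quick zero E zero quick   [E → quick]
fox fox fox quick fox quick quick zero E zero quick ⇒ fox fox fox quick fox quick quick zero zero fox fox zero quick   [E → zero fox fox]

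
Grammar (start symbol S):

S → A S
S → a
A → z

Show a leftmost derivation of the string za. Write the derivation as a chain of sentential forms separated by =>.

S => AS   [S → A S]
AS => zS   [A → z]
zS => za   [S → a]

S=>AS=>zS=>za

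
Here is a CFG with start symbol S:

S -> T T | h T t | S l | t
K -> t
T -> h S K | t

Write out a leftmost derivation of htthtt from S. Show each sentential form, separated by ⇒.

S ⇒ TT   [S -> T T]
TT ⇒ hSKT   [T -> h S K]
hSKT ⇒ htKT   [S -> t]
htKT ⇒ httT   [K -> t]
httT ⇒ htthSK   [T -> h S K]
htthSK ⇒ htthtK   [S -> t]
htthtK ⇒ htthtt   [K -> t]

S⇒TT⇒hSKT⇒htKT⇒httT⇒htthSK⇒htthtK⇒htthtt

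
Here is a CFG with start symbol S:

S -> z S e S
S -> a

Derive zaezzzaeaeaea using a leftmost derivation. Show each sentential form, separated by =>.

S => zSeS   [S -> z S e S]
zSeS => zaeS   [S -> a]
zaeS => zaezSeS   [S -> z S e S]
zaezSeS => zaezzSeSeS   [S -> z S e S]
zaezzSeSeS => zaezzzSeSeSeS   [S -> z S e S]
zaezzzSeSeSeS => zaezzzaeSeSeS   [S -> a]
zaezzzaeSeSeS => zaezzzaeaeSeS   [S -> a]
zaezzzaeaeSeS => zaezzzaeaeaeS   [S -> a]
zaezzzaeaeaeS => zaezzzaeaeaea   [S -> a]

S => zSeS => zaeS => zaezSeS => zaezzSeSeS => zaezzzSeSeSeS => zaezzzaeSeSeS => zaezzzaeaeSeS => zaezzzaeaeaeS => zaezzzaeaeaea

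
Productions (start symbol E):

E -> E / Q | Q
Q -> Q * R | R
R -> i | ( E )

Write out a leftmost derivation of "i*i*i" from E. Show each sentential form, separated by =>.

E => Q => Q*R => Q*R*R => R*R*R => i*R*R => i*i*R => i*i*i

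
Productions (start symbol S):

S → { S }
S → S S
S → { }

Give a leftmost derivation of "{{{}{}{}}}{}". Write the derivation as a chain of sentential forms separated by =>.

S=>SS=>{S}S=>{{S}}S=>{{SS}}S=>{{SSS}}S=>{{{}SS}}S=>{{{}{}S}}S=>{{{}{}{}}}S=>{{{}{}{}}}{}

S => SS   [S → S S]
SS => {S}S   [S → { S }]
{S}S => {{S}}S   [S → { S }]
{{S}}S => {{SS}}S   [S → S S]
{{SS}}S => {{SSS}}S   [S → S S]
{{SSS}}S => {{{}SS}}S   [S → { }]
{{{}SS}}S => {{{}{}S}}S   [S → { }]
{{{}{}S}}S => {{{}{}{}}}S   [S → { }]
{{{}{}{}}}S => {{{}{}{}}}{}   [S → { }]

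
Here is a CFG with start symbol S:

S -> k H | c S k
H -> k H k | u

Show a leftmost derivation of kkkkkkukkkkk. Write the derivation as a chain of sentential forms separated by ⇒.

S ⇒ kH   [S -> k H]
kH ⇒ kkHk   [H -> k H k]
kkHk ⇒ kkkHkk   [H -> k H k]
kkkHkk ⇒ kkkkHkkk   [H -> k H k]
kkkkHkkk ⇒ kkkkkHkkkk   [H -> k H k]
kkkkkHkkkk ⇒ kkkkkkHkkkkk   [H -> k H k]
kkkkkkHkkkkk ⇒ kkkkkkukkkkk   [H -> u]

S ⇒ kH ⇒ kkHk ⇒ kkkHkk ⇒ kkkkHkkk ⇒ kkkkkHkkkk ⇒ kkkkkkHkkkkk ⇒ kkkkkkukkkkk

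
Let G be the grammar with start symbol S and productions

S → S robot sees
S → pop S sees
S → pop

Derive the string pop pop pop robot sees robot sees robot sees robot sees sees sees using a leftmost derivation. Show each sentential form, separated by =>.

S => pop S sees => pop pop S sees sees => pop pop S robot sees sees sees => pop pop S robot sees robot sees sees sees => pop pop S robot sees robot sees robot sees sees sees => pop pop S robot sees robot sees robot sees robot sees sees sees => pop pop pop robot sees robot sees robot sees robot sees sees sees

S => pop S sees   [S → pop S sees]
pop S sees => pop pop S sees sees   [S → pop S sees]
pop pop S sees sees => pop pop S robot sees sees sees   [S → S robot sees]
pop pop S robot sees sees sees => pop pop S robot sees robot sees sees sees   [S → S robot sees]
pop pop S robot sees robot sees sees sees => pop pop S robot sees robot sees robot sees sees sees   [S → S robot sees]
pop pop S robot sees robot sees robot sees sees sees => pop pop S robot sees robot sees robot sees robot sees sees sees   [S → S robot sees]
pop pop S robot sees robot sees robot sees robot sees sees sees => pop pop pop robot sees robot sees robot sees robot sees sees sees   [S → pop]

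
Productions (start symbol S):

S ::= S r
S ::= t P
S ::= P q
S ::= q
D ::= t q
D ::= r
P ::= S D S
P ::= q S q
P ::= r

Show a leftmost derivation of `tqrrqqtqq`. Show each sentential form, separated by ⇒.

S ⇒ tP   [S ::= t P]
tP ⇒ tSDS   [P ::= S D S]
tSDS ⇒ tPqDS   [S ::= P q]
tPqDS ⇒ tSDSqDS   [P ::= S D S]
tSDSqDS ⇒ tSrDSqDS   [S ::= S r]
tSrDSqDS ⇒ tqrDSqDS   [S ::= q]
tqrDSqDS ⇒ tqrrSqDS   [D ::= r]
tqrrSqDS ⇒ tqrrqqDS   [S ::= q]
tqrrqqDS ⇒ tqrrqqtqS   [D ::= t q]
tqrrqqtqS ⇒ tqrrqqtqq   [S ::= q]

S ⇒ tP ⇒ tSDS ⇒ tPqDS ⇒ tSDSqDS ⇒ tSrDSqDS ⇒ tqrDSqDS ⇒ tqrrSqDS ⇒ tqrrqqDS ⇒ tqrrqqtqS ⇒ tqrrqqtqq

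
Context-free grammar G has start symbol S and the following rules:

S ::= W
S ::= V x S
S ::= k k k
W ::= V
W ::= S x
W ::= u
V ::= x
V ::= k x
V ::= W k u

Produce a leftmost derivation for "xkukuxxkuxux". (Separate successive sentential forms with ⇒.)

S ⇒ W   [S ::= W]
W ⇒ Sx   [W ::= S x]
Sx ⇒ VxSx   [S ::= V x S]
VxSx ⇒ WkuxSx   [V ::= W k u]
WkuxSx ⇒ VkuxSx   [W ::= V]
VkuxSx ⇒ WkukuxSx   [V ::= W k u]
WkukuxSx ⇒ VkukuxSx   [W ::= V]
VkukuxSx ⇒ xkukuxSx   [V ::= x]
xkukuxSx ⇒ xkukuxVxSx   [S ::= V x S]
xkukuxVxSx ⇒ xkukuxWkuxSx   [V ::= W k u]
xkukuxWkuxSx ⇒ xkukuxVkuxSx   [W ::= V]
xkukuxVkuxSx ⇒ xkukuxxkuxSx   [V ::= x]
xkukuxxkuxSx ⇒ xkukuxxkuxWx   [S ::= W]
xkukuxxkuxWx ⇒ xkukuxxkuxux   [W ::= u]

S ⇒ W ⇒ Sx ⇒ VxSx ⇒ WkuxSx ⇒ VkuxSx ⇒ WkukuxSx ⇒ VkukuxSx ⇒ xkukuxSx ⇒ xkukuxVxSx ⇒ xkukuxWkuxSx ⇒ xkukuxVkuxSx ⇒ xkukuxxkuxSx ⇒ xkukuxxkuxWx ⇒ xkukuxxkuxux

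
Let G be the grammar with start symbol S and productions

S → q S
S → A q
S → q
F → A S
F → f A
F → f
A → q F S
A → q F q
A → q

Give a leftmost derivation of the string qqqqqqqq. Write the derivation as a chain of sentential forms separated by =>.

S => Aq   [S → A q]
Aq => qFSq   [A → q F S]
qFSq => qASSq   [F → A S]
qASSq => qqFqSSq   [A → q F q]
qqFqSSq => qqASqSSq   [F → A S]
qqASqSSq => qqqSqSSq   [A → q]
qqqSqSSq => qqqqqSSq   [S → q]
qqqqqSSq => qqqqqqSq   [S → q]
qqqqqqSq => qqqqqqqq   [S → q]

S => Aq => qFSq => qASSq => qqFqSSq => qqASqSSq => qqqSqSSq => qqqqqSSq => qqqqqqSq => qqqqqqqq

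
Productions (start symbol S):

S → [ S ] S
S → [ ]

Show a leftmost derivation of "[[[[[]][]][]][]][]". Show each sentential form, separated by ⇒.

S ⇒ [S]S ⇒ [[S]S]S ⇒ [[[S]S]S]S ⇒ [[[[S]S]S]S]S ⇒ [[[[[]]S]S]S]S ⇒ [[[[[]][]]S]S]S ⇒ [[[[[]][]][]]S]S ⇒ [[[[[]][]][]][]]S ⇒ [[[[[]][]][]][]][]

S ⇒ [S]S   [S → [ S ] S]
[S]S ⇒ [[S]S]S   [S → [ S ] S]
[[S]S]S ⇒ [[[S]S]S]S   [S → [ S ] S]
[[[S]S]S]S ⇒ [[[[S]S]S]S]S   [S → [ S ] S]
[[[[S]S]S]S]S ⇒ [[[[[]]S]S]S]S   [S → [ ]]
[[[[[]]S]S]S]S ⇒ [[[[[]][]]S]S]S   [S → [ ]]
[[[[[]][]]S]S]S ⇒ [[[[[]][]][]]S]S   [S → [ ]]
[[[[[]][]][]]S]S ⇒ [[[[[]][]][]][]]S   [S → [ ]]
[[[[[]][]][]][]]S ⇒ [[[[[]][]][]][]][]   [S → [ ]]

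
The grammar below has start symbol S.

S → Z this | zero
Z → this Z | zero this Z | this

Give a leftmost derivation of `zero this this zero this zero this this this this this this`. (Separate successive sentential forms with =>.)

S => Z this   [S → Z this]
Z this => zero this Z this   [Z → zero this Z]
zero this Z this => zero this this Z this   [Z → this Z]
zero this this Z this => zero this this zero this Z this   [Z → zero this Z]
zero this this zero this Z this => zero this this zero this zero this Z this   [Z → zero this Z]
zero this this zero this zero this Z this => zero this this zero this zero this this Z this   [Z → this Z]
zero this this zero this zero this this Z this => zero this this zero this zero this this this Z this   [Z → this Z]
zero this this zero this zero this this this Z this => zero this this zero this zero this this this this Z this   [Z → this Z]
zero this this zero this zero this this this this Z this => zero this this zero this zero this this this this this this   [Z → this]

S => Z this => zero this Z this => zero this this Z this => zero this this zero this Z this => zero this this zero this zero this Z this => zero this this zero this zero this this Z this => zero this this zero this zero this this this Z this => zero this this zero this zero this this this this Z this => zero this this zero this zero this this this this this this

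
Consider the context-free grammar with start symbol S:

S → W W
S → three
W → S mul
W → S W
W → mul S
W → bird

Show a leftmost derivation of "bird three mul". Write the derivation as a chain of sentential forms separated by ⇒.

S ⇒ W W   [S → W W]
W W ⇒ bird W   [W → bird]
bird W ⇒ bird S mul   [W → S mul]
bird S mul ⇒ bird three mul   [S → three]

S ⇒ W W ⇒ bird W ⇒ bird S mul ⇒ bird three mul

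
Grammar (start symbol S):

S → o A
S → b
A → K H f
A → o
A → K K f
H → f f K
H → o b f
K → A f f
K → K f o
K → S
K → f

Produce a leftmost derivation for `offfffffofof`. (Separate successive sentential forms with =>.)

S=>oA=>oKKf=>ofKf=>ofKfof=>ofKfofof=>ofAfffofof=>ofKKffffofof=>offKffffofof=>offfffffofof

S => oA   [S → o A]
oA => oKKf   [A → K K f]
oKKf => ofKf   [K → f]
ofKf => ofKfof   [K → K f o]
ofKfof => ofKfofof   [K → K f o]
ofKfofof => ofAfffofof   [K → A f f]
ofAfffofof => ofKKffffofof   [A → K K f]
ofKKffffofof => offKffffofof   [K → f]
offKffffofof => offfffffofof   [K → f]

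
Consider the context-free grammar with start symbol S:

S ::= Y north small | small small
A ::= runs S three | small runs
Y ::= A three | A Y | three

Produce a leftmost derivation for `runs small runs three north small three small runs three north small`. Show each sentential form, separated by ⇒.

S ⇒ Y north small   [S ::= Y north small]
Y north small ⇒ A Y north small   [Y ::= A Y]
A Y north small ⇒ runs S three Y north small   [A ::= runs S three]
runs S three Y north small ⇒ runs Y north small three Y north small   [S ::= Y north small]
runs Y north small three Y north small ⇒ runs A three north small three Y north small   [Y ::= A three]
runs A three north small three Y north small ⇒ runs small runs three north small three Y north small   [A ::= small runs]
runs small runs three north small three Y north small ⇒ runs small runs three north small three A three north small   [Y ::= A three]
runs small runs three north small three A three north small ⇒ runs small runs three north small three small runs three north small   [A ::= small runs]

S ⇒ Y north small ⇒ A Y north small ⇒ runs S three Y north small ⇒ runs Y north small three Y north small ⇒ runs A three north small three Y north small ⇒ runs small runs three north small three Y north small ⇒ runs small runs three north small three A three north small ⇒ runs small runs three north small three small runs three north small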